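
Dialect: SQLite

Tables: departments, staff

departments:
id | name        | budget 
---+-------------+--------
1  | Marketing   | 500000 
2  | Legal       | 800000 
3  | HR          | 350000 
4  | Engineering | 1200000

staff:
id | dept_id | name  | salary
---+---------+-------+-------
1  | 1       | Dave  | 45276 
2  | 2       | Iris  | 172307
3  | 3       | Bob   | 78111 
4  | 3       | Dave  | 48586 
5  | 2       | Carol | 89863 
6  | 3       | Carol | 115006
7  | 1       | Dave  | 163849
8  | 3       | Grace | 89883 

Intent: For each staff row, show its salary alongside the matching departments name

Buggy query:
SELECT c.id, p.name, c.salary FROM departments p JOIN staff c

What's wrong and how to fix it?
Bug: JOIN with no ON clause produces a cartesian product; every staff row pairs with every departments row

Fix: Add ON c.dept_id = p.id to the JOIN

Corrected query:
SELECT c.id, p.name, c.salary FROM departments p JOIN staff c ON c.dept_id = p.id

Result:
id | name      | salary
---+-----------+-------
1  | Marketing | 45276 
2  | Legal     | 172307
3  | HR        | 78111 
4  | HR        | 48586 
5  | Legal     | 89863 
6  | HR        | 115006
7  | Marketing | 163849
8  | HR        | 89883 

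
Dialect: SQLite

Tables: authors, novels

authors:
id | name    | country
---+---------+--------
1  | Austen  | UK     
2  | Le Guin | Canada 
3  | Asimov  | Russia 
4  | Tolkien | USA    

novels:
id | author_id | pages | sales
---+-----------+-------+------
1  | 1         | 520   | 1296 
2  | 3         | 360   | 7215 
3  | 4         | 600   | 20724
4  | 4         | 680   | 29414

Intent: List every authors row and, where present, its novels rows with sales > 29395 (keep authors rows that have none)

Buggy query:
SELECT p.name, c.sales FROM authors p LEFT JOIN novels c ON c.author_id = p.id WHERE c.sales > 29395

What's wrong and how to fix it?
Bug: A WHERE condition on the right-hand table after LEFT JOIN drops unmatched parents

Fix: Move the right-table condition into the ON clause so unmatched parents are kept

Corrected query:
SELECT p.name, c.sales FROM authors p LEFT JOIN novels c ON c.author_id = p.id AND c.sales > 29395

Result:
name    | sales
--------+------
Austen  | NULL 
Le Guin | NULL 
Asimov  | NULL 
Tolkien | 29414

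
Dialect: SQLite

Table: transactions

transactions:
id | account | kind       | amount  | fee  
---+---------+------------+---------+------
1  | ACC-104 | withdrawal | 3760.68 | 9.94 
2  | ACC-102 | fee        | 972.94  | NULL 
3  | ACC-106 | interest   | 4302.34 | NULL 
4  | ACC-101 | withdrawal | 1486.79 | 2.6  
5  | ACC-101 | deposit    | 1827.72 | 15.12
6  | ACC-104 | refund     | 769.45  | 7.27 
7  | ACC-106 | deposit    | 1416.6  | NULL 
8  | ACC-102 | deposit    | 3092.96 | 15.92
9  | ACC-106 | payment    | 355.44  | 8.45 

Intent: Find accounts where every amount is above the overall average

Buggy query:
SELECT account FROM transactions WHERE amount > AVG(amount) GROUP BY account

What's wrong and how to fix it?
Bug: AVG() is an aggregate; it can't sit directly in WHERE

Fix: Use a subquery for AVG and a HAVING MIN(...) filter so the condition holds for every row in the group

Corrected query:
SELECT account FROM transactions GROUP BY account HAVING MIN(amount) > (SELECT AVG(amount) FROM transactions)

Result:
(no rows)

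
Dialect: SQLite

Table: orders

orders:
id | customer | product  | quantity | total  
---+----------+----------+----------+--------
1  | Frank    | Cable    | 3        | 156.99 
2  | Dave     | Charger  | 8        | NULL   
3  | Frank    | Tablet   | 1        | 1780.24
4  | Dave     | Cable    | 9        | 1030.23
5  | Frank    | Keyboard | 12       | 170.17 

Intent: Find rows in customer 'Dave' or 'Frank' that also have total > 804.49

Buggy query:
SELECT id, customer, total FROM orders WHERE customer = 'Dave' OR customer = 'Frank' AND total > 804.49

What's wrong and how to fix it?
Bug: Without parentheses, AND is evaluated before OR, so the total filter only applies to the 'Frank' branch

Fix: Group the OR with parentheses (or use IN), then AND the threshold

Corrected query:
SELECT id, customer, total FROM orders WHERE (customer = 'Dave' OR customer = 'Frank') AND total > 804.49

Result:
id | customer | total  
---+----------+--------
3  | Frank    | 1780.24
4  | Dave     | 1030.23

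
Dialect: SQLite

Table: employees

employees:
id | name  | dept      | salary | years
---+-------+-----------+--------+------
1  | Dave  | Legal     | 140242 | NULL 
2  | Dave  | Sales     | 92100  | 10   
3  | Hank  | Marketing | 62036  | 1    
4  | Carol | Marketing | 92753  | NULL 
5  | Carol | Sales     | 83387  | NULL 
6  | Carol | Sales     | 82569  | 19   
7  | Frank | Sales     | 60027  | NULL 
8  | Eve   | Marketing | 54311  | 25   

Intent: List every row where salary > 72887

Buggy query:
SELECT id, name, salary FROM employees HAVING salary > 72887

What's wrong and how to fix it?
Bug: This is a non-aggregate query (no GROUP BY, no aggregates), so in SQLite the HAVING clause is invalid here; a row-level condition belongs in WHERE

Fix: Replace HAVING with WHERE since the condition applies to individual rows

Corrected query:
SELECT id, name, salary FROM employees WHERE salary > 72887

Result:
id | name  | salary
---+-------+-------
1  | Dave  | 140242
2  | Dave  | 92100 
4  | Carol | 92753 
5  | Carol | 83387 
6  | Carol | 82569 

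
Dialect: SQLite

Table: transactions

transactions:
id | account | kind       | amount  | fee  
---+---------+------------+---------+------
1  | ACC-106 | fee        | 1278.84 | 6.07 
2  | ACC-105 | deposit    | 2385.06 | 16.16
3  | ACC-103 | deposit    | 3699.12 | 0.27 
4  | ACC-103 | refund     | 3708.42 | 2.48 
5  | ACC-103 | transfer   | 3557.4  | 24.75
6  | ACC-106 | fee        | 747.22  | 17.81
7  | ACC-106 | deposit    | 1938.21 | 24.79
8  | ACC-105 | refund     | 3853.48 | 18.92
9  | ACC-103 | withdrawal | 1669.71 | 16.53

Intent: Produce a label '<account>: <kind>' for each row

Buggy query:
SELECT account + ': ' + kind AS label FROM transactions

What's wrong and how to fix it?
Bug: SQLite uses || for string concatenation; + coerces text to numbers (yielding 0)

Fix: Use the || operator for string concatenation

Corrected query:
SELECT account || ': ' || kind AS label FROM transactions

Result:
label              
-------------------
ACC-106: fee       
ACC-105: deposit   
ACC-103: deposit   
ACC-103: refund    
ACC-103: transfer  
ACC-106: fee       
ACC-106: deposit   
ACC-105: refund    
ACC-103: withdrawal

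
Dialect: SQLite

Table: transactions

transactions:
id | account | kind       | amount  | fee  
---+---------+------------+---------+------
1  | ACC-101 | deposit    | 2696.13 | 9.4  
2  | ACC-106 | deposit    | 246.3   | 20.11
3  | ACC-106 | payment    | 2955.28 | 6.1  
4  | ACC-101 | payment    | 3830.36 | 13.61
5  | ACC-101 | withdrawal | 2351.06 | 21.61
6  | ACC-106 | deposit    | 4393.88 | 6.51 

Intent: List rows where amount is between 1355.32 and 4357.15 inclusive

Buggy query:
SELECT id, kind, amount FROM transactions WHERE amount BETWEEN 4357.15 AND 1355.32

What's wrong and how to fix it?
Bug: The bounds are reversed; BETWEEN a AND b requires a <= b to match anything

Fix: Swap the bounds so the smaller value comes first

Corrected query:
SELECT id, kind, amount FROM transactions WHERE amount BETWEEN 1355.32 AND 4357.15

Result:
id | kind       | amount 
---+------------+--------
1  | deposit    | 2696.13
3  | payment    | 2955.28
4  | payment    | 3830.36
5  | withdrawal | 2351.06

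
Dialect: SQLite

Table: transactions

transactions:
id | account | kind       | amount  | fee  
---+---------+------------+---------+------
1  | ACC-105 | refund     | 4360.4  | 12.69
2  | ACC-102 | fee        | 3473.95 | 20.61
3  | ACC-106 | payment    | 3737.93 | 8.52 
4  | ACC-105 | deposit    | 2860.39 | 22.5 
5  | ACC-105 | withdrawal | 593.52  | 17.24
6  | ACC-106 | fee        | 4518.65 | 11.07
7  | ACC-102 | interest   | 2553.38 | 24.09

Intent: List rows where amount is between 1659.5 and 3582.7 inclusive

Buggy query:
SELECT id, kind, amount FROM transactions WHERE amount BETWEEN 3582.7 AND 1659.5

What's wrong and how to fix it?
Bug: The bounds are reversed; BETWEEN a AND b requires a <= b to match anything

Fix: Write BETWEEN 1659.5 AND 3582.7

Corrected query:
SELECT id, kind, amount FROM transactions WHERE amount BETWEEN 1659.5 AND 3582.7

Result:
id | kind     | amount 
---+----------+--------
2  | fee      | 3473.95
4  | deposit  | 2860.39
7  | interest | 2553.38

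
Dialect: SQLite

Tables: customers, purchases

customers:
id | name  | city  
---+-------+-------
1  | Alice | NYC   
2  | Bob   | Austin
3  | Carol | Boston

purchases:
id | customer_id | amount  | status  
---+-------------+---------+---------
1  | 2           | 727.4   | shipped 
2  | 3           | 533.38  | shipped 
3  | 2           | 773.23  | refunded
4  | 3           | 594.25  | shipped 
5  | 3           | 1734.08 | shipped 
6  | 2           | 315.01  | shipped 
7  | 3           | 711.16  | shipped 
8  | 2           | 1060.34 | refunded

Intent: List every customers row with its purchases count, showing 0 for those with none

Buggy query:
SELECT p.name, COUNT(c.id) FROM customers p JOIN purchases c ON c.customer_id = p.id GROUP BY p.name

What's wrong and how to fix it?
Bug: INNER JOIN drops customers rows that have no matching purchases rows

Fix: Switch to LEFT JOIN to retain unmatched parent rows

Corrected query:
SELECT p.name, COUNT(c.id) FROM customers p LEFT JOIN purchases c ON c.customer_id = p.id GROUP BY p.name

Result:
name  | COUNT(c.id)
------+------------
Alice | 0          
Bob   | 4          
Carol | 4          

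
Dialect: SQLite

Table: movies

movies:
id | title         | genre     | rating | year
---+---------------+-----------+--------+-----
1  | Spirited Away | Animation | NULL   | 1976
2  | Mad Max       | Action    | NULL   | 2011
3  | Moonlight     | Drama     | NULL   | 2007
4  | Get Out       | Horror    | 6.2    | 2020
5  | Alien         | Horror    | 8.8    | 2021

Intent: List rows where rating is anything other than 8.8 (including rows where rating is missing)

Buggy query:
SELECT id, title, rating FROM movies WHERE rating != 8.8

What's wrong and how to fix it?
Bug: 'rating != 8.8' is unknown when rating is NULL, so NULL rows are silently excluded

Fix: Add an explicit OR rating IS NULL to include the missing-value rows

Corrected query:
SELECT id, title, rating FROM movies WHERE rating != 8.8 OR rating IS NULL

Result:
id | title         | rating
---+---------------+-------
1  | Spirited Away | NULL  
2  | Mad Max       | NULL  
3  | Moonlight     | NULL  
4  | Get Out       | 6.2   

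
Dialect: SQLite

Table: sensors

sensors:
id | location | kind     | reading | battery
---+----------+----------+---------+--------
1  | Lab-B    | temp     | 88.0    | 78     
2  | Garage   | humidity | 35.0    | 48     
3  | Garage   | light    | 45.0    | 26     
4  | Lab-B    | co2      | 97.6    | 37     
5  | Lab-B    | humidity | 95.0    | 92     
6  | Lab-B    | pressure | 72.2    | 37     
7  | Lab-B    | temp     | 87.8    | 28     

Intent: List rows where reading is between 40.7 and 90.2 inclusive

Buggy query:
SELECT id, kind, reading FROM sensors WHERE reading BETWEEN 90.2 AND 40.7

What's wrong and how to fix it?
Bug: BETWEEN expects the lower bound first; with 90.2 AND 40.7 the range is empty

Fix: Swap the bounds so the smaller value comes first

Corrected query:
SELECT id, kind, reading FROM sensors WHERE reading BETWEEN 40.7 AND 90.2

Result:
id | kind     | reading
---+----------+--------
1  | temp     | 88     
3  | light    | 45     
6  | pressure | 72.2   
7  | temp     | 87.8   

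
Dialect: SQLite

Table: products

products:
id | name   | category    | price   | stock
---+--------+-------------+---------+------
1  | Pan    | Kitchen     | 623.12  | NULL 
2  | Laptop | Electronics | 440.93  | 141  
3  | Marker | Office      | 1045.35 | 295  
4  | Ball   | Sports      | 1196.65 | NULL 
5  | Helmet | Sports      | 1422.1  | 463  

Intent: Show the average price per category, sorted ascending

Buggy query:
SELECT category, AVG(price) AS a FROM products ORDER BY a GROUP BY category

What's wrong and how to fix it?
Bug: ORDER BY appears before GROUP BY; SQL clause order requires GROUP BY first

Fix: Reorder: SELECT … FROM … GROUP BY … ORDER BY …

Corrected query:
SELECT category, AVG(price) AS a FROM products GROUP BY category ORDER BY a

Result:
category    | a       
------------+---------
Electronics | 440.93  
Kitchen     | 623.12  
Office      | 1045.35 
Sports      | 1309.375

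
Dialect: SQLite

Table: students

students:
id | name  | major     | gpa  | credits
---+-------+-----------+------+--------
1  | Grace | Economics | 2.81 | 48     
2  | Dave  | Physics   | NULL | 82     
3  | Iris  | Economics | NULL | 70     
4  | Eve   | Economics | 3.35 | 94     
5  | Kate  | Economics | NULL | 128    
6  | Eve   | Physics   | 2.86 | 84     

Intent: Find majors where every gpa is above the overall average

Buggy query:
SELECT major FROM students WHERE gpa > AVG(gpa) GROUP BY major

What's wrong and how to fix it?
Bug: WHERE evaluates per row before aggregation, so AVG() is unavailable

Fix: Use a subquery for AVG and a HAVING MIN(...) filter so the condition holds for every row in the group

Corrected query:
SELECT major FROM students GROUP BY major HAVING MIN(gpa) > (SELECT AVG(gpa) FROM students)

Result:
(no rows)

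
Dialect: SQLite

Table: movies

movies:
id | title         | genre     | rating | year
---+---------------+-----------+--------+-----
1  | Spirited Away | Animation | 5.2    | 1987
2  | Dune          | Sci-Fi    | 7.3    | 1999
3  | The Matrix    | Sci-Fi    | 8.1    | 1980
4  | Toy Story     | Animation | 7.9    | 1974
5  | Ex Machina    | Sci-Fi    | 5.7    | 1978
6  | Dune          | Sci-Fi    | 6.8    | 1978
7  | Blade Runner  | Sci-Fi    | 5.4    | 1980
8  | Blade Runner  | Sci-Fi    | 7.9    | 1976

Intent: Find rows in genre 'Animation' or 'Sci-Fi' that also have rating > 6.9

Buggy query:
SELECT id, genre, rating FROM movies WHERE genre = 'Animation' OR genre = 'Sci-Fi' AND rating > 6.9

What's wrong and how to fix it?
Bug: AND binds tighter than OR, so this parses as genre = 'Animation' OR (genre = 'Sci-Fi' AND rating > 6.9)

Fix: Add parentheses around the OR so the AND applies to both alternatives

Corrected query:
SELECT id, genre, rating FROM movies WHERE (genre = 'Animation' OR genre = 'Sci-Fi') AND rating > 6.9

Result:
id | genre     | rating
---+-----------+-------
2  | Sci-Fi    | 7.3   
3  | Sci-Fi    | 8.1   
4  | Animation | 7.9   
8  | Sci-Fi    | 7.9   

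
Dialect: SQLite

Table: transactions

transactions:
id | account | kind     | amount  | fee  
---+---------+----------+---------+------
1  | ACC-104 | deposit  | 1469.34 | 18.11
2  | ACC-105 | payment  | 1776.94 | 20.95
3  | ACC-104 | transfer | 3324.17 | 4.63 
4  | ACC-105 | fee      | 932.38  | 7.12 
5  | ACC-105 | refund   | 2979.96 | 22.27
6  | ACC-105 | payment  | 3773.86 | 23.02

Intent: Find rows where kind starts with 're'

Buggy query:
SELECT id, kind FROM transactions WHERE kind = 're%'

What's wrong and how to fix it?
Bug: Wildcards only work with LIKE; '=' treats '%' as a literal character

Fix: Use LIKE for wildcard pattern matching

Corrected query:
SELECT id, kind FROM transactions WHERE kind LIKE 're%'

Result:
id | kind  
---+-------
5  | refund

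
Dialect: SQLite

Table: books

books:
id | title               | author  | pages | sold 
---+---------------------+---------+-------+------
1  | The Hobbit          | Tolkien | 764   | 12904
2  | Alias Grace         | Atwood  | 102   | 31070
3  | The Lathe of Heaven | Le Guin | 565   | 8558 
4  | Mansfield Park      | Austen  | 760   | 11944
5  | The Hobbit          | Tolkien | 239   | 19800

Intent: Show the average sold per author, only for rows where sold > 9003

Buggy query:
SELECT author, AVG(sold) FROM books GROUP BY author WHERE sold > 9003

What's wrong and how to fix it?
Bug: WHERE cannot follow GROUP BY

Fix: Move the WHERE clause before GROUP BY

Corrected query:
SELECT author, AVG(sold) FROM books WHERE sold > 9003 GROUP BY author

Result:
author  | AVG(sold)
--------+----------
Atwood  | 31070    
Austen  | 11944    
Tolkien | 16352    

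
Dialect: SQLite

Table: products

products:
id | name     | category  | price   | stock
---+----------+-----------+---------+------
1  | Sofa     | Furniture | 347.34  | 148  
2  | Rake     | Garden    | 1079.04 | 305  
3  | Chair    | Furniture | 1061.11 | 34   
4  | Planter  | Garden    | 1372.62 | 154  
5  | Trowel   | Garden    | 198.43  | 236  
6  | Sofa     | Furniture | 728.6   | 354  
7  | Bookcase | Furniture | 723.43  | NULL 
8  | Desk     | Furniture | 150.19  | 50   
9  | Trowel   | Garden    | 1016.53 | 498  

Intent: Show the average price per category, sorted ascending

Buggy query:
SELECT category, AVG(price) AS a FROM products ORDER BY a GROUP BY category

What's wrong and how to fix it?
Bug: ORDER BY appears before GROUP BY; SQL clause order requires GROUP BY first

Fix: Move ORDER BY to the end, after GROUP BY

Corrected query:
SELECT category, AVG(price) AS a FROM products GROUP BY category ORDER BY a

Result:
category  | a      
----------+--------
Furniture | 602.134
Garden    | 916.655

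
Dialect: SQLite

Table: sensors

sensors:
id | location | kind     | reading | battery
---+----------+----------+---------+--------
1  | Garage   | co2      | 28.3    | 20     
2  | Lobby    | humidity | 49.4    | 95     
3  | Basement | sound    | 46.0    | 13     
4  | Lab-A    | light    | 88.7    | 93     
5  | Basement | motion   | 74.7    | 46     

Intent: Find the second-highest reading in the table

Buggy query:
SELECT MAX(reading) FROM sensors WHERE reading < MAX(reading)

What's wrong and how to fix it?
Bug: The inner MAX is an aggregate inside WHERE, which is not allowed

Fix: Put the inner MAX in a scalar subquery

Corrected query:
SELECT MAX(reading) FROM sensors WHERE reading < (SELECT MAX(reading) FROM sensors)

Result:
MAX(reading)
------------
74.7        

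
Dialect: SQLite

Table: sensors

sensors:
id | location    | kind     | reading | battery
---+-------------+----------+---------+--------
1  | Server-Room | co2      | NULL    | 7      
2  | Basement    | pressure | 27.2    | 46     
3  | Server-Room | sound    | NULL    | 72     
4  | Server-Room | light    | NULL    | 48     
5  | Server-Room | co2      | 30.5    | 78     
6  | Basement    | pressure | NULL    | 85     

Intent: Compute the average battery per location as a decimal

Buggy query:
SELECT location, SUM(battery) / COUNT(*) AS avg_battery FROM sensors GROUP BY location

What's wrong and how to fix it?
Bug: SUM(battery) and COUNT(*) are both integers; the division truncates the fractional part

Fix: Cast one side to REAL so the division keeps the fractional part

Corrected query:
SELECT location, SUM(battery) * 1.0 / COUNT(*) AS avg_battery FROM sensors GROUP BY location

Result:
location    | avg_battery
------------+------------
Basement    | 65.5       
Server-Room | 51.25      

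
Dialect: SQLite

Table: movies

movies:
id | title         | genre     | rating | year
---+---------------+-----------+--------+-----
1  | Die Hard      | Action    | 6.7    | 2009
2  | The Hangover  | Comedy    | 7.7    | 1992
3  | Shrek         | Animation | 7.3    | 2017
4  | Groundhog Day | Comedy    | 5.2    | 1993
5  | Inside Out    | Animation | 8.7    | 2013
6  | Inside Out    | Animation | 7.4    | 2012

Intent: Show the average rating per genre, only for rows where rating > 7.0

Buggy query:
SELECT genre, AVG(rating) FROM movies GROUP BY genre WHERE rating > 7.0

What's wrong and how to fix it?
Bug: WHERE cannot follow GROUP BY

Fix: Move the WHERE clause before GROUP BY

Corrected query:
SELECT genre, AVG(rating) FROM movies WHERE rating > 7.0 GROUP BY genre

Result:
genre     | AVG(rating)
----------+------------
Animation | 7.8        
Comedy    | 7.7        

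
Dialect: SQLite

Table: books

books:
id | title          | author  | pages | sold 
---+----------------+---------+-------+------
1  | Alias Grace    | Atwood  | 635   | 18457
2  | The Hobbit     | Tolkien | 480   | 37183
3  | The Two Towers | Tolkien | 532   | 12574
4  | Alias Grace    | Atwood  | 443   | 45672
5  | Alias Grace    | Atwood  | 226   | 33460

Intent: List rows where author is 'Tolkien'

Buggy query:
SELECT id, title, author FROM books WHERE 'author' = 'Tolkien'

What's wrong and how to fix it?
Bug: Single quotes denote string literals in SQL; the column name is being compared as a constant string

Fix: Remove the quotes around the column name (or use double quotes for an identifier)

Corrected query:
SELECT id, title, author FROM books WHERE author = 'Tolkien'

Result:
id | title          | author 
---+----------------+--------
2  | The Hobbit     | Tolkien
3  | The Two Towers | Tolkien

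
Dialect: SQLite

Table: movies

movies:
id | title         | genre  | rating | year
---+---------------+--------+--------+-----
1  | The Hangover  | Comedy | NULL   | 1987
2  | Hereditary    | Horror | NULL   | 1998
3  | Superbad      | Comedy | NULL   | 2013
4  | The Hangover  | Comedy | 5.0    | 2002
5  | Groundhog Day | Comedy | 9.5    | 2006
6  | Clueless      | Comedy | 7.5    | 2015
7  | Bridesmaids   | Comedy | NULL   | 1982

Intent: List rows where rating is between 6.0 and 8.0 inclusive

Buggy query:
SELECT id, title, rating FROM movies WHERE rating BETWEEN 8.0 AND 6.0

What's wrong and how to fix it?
Bug: BETWEEN expects the lower bound first; with 8.0 AND 6.0 the range is empty

Fix: Write BETWEEN 6.0 AND 8.0

Corrected query:
SELECT id, title, rating FROM movies WHERE rating BETWEEN 6.0 AND 8.0

Result:
id | title    | rating
---+----------+-------
6  | Clueless | 7.5   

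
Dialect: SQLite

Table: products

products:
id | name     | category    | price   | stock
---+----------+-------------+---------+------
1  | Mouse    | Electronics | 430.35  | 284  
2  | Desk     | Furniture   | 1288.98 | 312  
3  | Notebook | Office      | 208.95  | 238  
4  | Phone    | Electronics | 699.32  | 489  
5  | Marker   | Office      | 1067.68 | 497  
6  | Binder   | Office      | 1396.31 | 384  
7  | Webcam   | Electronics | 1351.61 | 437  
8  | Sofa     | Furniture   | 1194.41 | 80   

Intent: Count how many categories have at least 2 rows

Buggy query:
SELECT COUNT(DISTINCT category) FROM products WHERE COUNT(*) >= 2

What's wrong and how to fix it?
Bug: WHERE filters individual rows, not groups, so a group-level COUNT is invalid there

Fix: Group first with HAVING COUNT(*) >= 2, then COUNT the resulting groups

Corrected query:
SELECT COUNT(*) FROM (SELECT category FROM products GROUP BY category HAVING COUNT(*) >= 2)

Result:
COUNT(*)
--------
3       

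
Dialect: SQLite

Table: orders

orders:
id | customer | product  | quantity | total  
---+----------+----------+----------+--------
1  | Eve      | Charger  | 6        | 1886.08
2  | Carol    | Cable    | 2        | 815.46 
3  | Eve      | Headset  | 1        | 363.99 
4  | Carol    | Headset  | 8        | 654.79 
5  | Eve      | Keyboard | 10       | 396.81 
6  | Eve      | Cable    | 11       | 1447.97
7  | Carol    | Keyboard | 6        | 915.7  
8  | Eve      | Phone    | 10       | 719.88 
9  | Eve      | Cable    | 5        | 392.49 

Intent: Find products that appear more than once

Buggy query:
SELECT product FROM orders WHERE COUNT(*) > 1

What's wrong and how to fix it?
Bug: COUNT(*) is an aggregate and cannot be used in WHERE

Fix: GROUP BY product, then filter groups with HAVING COUNT(*) > 1

Corrected query:
SELECT product FROM orders GROUP BY product HAVING COUNT(*) > 1

Result:
product 
--------
Cable   
Headset 
Keyboard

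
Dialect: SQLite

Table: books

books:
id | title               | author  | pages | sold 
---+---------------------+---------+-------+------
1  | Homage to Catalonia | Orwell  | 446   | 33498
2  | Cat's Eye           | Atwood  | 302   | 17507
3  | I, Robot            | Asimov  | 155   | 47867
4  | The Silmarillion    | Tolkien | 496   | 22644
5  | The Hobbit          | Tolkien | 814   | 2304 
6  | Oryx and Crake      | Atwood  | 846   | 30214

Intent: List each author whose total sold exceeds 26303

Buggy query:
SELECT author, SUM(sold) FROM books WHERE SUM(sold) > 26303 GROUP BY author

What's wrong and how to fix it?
Bug: Aggregate functions cannot appear in a WHERE clause

Fix: Use HAVING (which filters groups after aggregation) instead of WHERE

Corrected query:
SELECT author, SUM(sold) FROM books GROUP BY author HAVING SUM(sold) > 26303

Result:
author | SUM(sold)
-------+----------
Asimov | 47867    
Atwood | 47721    
Orwell | 33498    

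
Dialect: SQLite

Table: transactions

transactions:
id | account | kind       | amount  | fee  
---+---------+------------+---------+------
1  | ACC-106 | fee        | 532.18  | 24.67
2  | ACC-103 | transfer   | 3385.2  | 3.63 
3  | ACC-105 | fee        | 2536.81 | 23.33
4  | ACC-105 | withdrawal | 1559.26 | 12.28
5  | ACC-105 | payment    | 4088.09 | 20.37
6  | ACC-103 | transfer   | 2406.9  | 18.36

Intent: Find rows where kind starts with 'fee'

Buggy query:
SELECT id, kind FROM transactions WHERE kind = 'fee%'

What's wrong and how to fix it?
Bug: '=' compares the literal string including the % character; pattern matching needs LIKE

Fix: Replace '=' with LIKE so 'fee%' is treated as a pattern

Corrected query:
SELECT id, kind FROM transactions WHERE kind LIKE 'fee%'

Result:
id | kind
---+-----
1  | fee 
3  | fee 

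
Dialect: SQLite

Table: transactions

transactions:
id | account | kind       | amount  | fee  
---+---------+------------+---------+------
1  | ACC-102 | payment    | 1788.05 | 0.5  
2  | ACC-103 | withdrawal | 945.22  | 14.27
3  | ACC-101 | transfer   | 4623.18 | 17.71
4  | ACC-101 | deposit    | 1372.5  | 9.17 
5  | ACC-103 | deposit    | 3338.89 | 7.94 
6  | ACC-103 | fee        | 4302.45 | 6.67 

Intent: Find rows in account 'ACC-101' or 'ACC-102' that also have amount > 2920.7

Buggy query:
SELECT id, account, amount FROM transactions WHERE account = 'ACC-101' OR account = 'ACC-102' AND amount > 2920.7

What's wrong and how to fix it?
Bug: Without parentheses, AND is evaluated before OR, so the amount filter only applies to the 'ACC-102' branch

Fix: Group the OR with parentheses (or use IN), then AND the threshold

Corrected query:
SELECT id, account, amount FROM transactions WHERE (account = 'ACC-101' OR account = 'ACC-102') AND amount > 2920.7

Result:
id | account | amount 
---+---------+--------
3  | ACC-101 | 4623.18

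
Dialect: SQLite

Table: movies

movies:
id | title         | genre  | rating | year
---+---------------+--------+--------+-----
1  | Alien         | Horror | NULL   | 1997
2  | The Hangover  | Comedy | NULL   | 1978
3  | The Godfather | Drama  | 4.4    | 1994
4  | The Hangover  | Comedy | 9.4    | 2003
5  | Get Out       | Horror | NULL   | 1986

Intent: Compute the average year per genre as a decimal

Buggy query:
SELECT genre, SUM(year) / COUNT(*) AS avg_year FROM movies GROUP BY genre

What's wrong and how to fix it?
Bug: SUM(year) and COUNT(*) are both integers; the division truncates the fractional part

Fix: Multiply by 1.0 (or CAST to REAL) to force floating-point division

Corrected query:
SELECT genre, SUM(year) * 1.0 / COUNT(*) AS avg_year FROM movies GROUP BY genre

Result:
genre  | avg_year
-------+---------
Comedy | 1990.5  
Drama  | 1994    
Horror | 1991.5  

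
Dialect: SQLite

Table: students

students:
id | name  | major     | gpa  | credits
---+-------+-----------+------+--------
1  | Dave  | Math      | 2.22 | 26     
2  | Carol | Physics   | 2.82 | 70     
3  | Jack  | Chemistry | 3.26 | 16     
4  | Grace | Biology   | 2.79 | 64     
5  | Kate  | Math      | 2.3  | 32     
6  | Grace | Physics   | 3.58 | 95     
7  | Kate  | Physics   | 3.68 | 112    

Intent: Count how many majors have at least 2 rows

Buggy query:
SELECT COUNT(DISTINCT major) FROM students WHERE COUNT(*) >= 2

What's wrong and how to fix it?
Bug: COUNT(*) cannot appear in WHERE; the per-group count doesn't exist yet

Fix: Use a subquery that GROUPs and filters with HAVING, then count its rows

Corrected query:
SELECT COUNT(*) FROM (SELECT major FROM students GROUP BY major HAVING COUNT(*) >= 2)

Result:
COUNT(*)
--------
2       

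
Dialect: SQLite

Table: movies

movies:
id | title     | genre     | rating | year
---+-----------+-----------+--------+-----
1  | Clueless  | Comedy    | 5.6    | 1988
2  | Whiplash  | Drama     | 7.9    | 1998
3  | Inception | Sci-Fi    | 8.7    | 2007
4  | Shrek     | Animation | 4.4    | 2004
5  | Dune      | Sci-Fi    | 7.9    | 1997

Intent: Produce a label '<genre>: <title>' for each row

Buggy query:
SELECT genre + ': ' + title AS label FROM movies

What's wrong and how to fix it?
Bug: SQLite uses || for string concatenation; + coerces text to numbers (yielding 0)

Fix: Use the || operator for string concatenation

Corrected query:
SELECT genre || ': ' || title AS label FROM movies

Result:
label            
-----------------
Comedy: Clueless 
Drama: Whiplash  
Sci-Fi: Inception
Animation: Shrek 
Sci-Fi: Dune     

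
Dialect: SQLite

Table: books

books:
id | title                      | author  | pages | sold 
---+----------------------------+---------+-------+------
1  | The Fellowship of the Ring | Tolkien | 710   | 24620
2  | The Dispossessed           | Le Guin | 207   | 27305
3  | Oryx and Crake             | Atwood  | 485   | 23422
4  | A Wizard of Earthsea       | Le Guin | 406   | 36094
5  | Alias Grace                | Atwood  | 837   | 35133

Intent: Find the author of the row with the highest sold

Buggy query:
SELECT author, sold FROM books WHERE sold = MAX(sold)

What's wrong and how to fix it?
Bug: MAX(sold) is an aggregate and cannot be used directly in WHERE

Fix: Wrap MAX in a scalar subquery so WHERE compares against a single value

Corrected query:
SELECT author, sold FROM books WHERE sold = (SELECT MAX(sold) FROM books)

Result:
author  | sold 
--------+------
Le Guin | 36094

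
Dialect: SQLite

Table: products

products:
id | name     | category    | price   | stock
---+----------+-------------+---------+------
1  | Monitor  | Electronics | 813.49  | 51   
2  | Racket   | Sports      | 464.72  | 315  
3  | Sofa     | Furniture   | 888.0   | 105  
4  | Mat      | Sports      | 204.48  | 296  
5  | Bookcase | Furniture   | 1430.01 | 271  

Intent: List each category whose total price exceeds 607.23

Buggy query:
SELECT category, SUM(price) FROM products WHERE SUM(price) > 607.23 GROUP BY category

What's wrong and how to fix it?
Bug: SUM(price) is an aggregate, but WHERE filters rows before aggregation

Fix: Use HAVING (which filters groups after aggregation) instead of WHERE

Corrected query:
SELECT category, SUM(price) FROM products GROUP BY category HAVING SUM(price) > 607.23

Result:
category    | SUM(price)
------------+-----------
Electronics | 813.49    
Furniture   | 2318.01   
Sports      | 669.2     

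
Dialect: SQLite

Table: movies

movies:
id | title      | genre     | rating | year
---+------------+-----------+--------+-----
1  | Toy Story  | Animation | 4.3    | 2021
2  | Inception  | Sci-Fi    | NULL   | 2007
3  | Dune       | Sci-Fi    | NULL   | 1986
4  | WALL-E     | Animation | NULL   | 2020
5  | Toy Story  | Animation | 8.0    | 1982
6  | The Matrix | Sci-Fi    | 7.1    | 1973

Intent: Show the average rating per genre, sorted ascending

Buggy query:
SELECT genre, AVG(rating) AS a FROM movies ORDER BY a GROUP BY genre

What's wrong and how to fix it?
Bug: ORDER BY appears before GROUP BY; SQL clause order requires GROUP BY first

Fix: Move ORDER BY to the end, after GROUP BY

Corrected query:
SELECT genre, AVG(rating) AS a FROM movies GROUP BY genre ORDER BY a

Result:
genre     | a   
----------+-----
Animation | 6.15
Sci-Fi    | 7.1 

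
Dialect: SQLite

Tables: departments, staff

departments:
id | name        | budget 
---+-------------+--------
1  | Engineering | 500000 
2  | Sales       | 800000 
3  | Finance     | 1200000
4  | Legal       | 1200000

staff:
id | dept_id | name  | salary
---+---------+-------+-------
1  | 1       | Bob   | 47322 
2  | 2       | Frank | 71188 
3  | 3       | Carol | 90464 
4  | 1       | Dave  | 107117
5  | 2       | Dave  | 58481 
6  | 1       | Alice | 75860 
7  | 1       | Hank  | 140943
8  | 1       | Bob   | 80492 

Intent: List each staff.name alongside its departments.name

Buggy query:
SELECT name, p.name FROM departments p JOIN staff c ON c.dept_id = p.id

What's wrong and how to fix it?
Bug: 'name' exists in both joined tables, so the database can't tell which one is meant

Fix: Prefix ambiguous columns with the table alias

Corrected query:
SELECT c.name, p.name FROM departments p JOIN staff c ON c.dept_id = p.id

Result:
name  | name       
------+------------
Bob   | Engineering
Frank | Sales      
Carol | Finance    
Dave  | Engineering
Dave  | Sales      
Alice | Engineering
Hank  | Engineering
Bob   | Engineering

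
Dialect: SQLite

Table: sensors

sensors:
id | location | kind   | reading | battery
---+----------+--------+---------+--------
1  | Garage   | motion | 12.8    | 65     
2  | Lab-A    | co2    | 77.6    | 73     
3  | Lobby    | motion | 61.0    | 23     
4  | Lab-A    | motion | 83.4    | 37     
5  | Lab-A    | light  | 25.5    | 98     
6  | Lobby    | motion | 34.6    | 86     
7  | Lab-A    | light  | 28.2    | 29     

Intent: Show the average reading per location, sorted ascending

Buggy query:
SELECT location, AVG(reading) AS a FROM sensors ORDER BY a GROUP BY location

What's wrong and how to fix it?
Bug: GROUP BY must precede ORDER BY

Fix: Reorder: SELECT … FROM … GROUP BY … ORDER BY …

Corrected query:
SELECT location, AVG(reading) AS a FROM sensors GROUP BY location ORDER BY a

Result:
location | a     
---------+-------
Garage   | 12.8  
Lobby    | 47.8  
Lab-A    | 53.675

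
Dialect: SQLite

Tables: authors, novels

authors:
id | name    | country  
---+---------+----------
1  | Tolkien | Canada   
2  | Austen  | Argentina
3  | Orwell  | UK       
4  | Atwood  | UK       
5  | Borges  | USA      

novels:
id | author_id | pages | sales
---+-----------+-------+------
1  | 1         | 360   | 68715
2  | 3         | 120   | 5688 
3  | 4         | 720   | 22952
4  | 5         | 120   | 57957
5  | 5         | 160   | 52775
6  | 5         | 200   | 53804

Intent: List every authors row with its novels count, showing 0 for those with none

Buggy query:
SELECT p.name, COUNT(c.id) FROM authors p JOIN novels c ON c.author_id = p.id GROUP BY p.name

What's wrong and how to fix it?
Bug: An inner join excludes parents with zero children

Fix: Use LEFT JOIN so parents without children still appear (COUNT(c.id) gives 0)

Corrected query:
SELECT p.name, COUNT(c.id) FROM authors p LEFT JOIN novels c ON c.author_id = p.id GROUP BY p.name

Result:
name    | COUNT(c.id)
--------+------------
Atwood  | 1          
Austen  | 0          
Borges  | 3          
Orwell  | 1          
Tolkien | 1          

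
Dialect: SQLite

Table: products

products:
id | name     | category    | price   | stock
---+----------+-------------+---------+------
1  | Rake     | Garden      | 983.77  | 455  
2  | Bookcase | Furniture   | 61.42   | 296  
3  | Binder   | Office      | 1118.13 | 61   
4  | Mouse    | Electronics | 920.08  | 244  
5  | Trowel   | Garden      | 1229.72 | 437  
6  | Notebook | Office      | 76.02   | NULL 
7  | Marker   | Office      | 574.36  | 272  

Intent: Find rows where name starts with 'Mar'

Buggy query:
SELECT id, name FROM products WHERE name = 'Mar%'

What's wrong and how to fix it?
Bug: Wildcards only work with LIKE; '=' treats '%' as a literal character

Fix: Replace '=' with LIKE so 'Mar%' is treated as a pattern

Corrected query:
SELECT id, name FROM products WHERE name LIKE 'Mar%'

Result:
id | name  
---+-------
7  | Marker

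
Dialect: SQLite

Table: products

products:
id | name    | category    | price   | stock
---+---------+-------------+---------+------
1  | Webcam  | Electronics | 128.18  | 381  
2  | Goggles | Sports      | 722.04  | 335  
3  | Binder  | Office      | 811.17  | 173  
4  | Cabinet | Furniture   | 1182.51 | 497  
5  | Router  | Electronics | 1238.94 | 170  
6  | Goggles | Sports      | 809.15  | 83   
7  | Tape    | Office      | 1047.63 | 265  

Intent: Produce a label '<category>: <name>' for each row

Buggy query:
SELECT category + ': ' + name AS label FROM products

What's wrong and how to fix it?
Bug: SQLite uses || for string concatenation; + coerces text to numbers (yielding 0)

Fix: Replace + with || to concatenate text

Corrected query:
SELECT category || ': ' || name AS label FROM products

Result:
label              
-------------------
Electronics: Webcam
Sports: Goggles    
Office: Binder     
Furniture: Cabinet 
Electronics: Router
Sports: Goggles    
Office: Tape       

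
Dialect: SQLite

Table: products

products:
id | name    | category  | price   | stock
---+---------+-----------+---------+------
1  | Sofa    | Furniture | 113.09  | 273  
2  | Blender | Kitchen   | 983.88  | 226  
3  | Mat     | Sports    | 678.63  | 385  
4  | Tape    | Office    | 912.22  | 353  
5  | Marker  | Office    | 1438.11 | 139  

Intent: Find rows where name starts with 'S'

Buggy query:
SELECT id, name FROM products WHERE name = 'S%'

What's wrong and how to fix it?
Bug: '=' compares the literal string including the % character; pattern matching needs LIKE

Fix: Replace '=' with LIKE so 'S%' is treated as a pattern

Corrected query:
SELECT id, name FROM products WHERE name LIKE 'S%'

Result:
id | name
---+-----
1  | Sofa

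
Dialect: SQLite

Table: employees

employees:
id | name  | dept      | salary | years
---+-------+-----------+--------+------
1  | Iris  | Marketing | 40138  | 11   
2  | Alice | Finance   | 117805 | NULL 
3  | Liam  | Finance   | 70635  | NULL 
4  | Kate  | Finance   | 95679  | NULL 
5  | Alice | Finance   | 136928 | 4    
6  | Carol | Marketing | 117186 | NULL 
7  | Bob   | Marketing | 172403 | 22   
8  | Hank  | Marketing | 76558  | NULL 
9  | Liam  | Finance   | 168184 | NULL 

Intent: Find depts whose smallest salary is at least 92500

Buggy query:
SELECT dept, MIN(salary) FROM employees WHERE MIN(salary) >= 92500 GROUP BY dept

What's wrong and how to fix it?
Bug: MIN() in WHERE is a misuse of aggregate

Fix: Replace WHERE with HAVING after the GROUP BY

Corrected query:
SELECT dept, MIN(salary) FROM employees GROUP BY dept HAVING MIN(salary) >= 92500

Result:
(no rows)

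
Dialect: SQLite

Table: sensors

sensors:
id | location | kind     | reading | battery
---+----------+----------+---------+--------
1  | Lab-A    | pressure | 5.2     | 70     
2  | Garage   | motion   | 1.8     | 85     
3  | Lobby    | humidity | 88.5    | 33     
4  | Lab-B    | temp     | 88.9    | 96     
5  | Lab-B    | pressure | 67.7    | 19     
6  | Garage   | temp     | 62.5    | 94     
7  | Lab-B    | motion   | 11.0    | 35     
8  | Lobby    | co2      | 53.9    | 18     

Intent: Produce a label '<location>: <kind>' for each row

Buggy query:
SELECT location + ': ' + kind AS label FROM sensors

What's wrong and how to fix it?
Bug: SQLite uses || for string concatenation; + coerces text to numbers (yielding 0)

Fix: Replace + with || to concatenate text

Corrected query:
SELECT location || ': ' || kind AS label FROM sensors

Result:
label          
---------------
Lab-A: pressure
Garage: motion 
Lobby: humidity
Lab-B: temp    
Lab-B: pressure
Garage: temp   
Lab-B: motion  
Lobby: co2     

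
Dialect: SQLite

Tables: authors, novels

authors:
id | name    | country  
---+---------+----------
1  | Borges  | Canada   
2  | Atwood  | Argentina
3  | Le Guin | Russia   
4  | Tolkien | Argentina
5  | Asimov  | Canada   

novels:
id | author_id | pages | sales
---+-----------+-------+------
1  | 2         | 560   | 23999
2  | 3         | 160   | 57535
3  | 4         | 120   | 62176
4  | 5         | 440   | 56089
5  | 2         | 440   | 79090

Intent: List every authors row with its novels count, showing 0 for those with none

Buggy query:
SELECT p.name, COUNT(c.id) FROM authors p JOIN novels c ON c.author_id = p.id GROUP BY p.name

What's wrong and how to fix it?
Bug: INNER JOIN drops authors rows that have no matching novels rows

Fix: Use LEFT JOIN so parents without children still appear (COUNT(c.id) gives 0)

Corrected query:
SELECT p.name, COUNT(c.id) FROM authors p LEFT JOIN novels c ON c.author_id = p.id GROUP BY p.name

Result:
name    | COUNT(c.id)
--------+------------
Asimov  | 1          
Atwood  | 2          
Borges  | 0          
Le Guin | 1          
Tolkien | 1          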